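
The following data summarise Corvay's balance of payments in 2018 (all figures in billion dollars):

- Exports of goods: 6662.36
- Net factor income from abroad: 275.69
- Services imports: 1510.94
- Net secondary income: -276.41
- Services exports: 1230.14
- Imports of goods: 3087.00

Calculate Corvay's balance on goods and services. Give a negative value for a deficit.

Goods balance = 6662.36 - 3087.00 = 3575.36
Services balance = 1230.14 - 1510.94 = -280.80
Trade balance (goods + services) = 3575.36 + (-280.80) = 3294.56

3294.56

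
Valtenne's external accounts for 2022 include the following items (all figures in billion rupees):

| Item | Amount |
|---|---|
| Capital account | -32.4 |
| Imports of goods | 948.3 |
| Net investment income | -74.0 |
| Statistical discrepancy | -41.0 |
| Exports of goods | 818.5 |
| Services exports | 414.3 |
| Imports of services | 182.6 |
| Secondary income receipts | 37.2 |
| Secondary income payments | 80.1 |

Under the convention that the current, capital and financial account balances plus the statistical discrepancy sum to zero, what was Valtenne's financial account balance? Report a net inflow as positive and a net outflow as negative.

Goods balance = 818.5 - 948.3 = -129.8
Services balance = 414.3 - 182.6 = 231.7
Trade balance (goods + services) = -129.8 + 231.7 = 101.9
Net primary income = -74.0
Net secondary income = 37.2 - 80.1 = -42.9
Current account = 101.9 + (-74.0) + (-42.9) = -15.0
Financial account = -(-15.0 + (-32.4) + (-41.0)) = 88.4

88.4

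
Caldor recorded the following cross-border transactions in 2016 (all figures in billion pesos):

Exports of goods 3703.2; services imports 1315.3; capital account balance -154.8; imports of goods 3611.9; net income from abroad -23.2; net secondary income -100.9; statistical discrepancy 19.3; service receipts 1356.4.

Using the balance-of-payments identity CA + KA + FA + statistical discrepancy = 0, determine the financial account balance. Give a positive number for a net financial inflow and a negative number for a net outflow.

127.2

Goods balance = 3703.2 - 3611.9 = 91.3
Services balance = 1356.4 - 1315.3 = 41.1
Trade balance (goods + services) = 91.3 + 41.1 = 132.4
Net primary income = -23.2
Net secondary income = -100.9
Current account = 132.4 + (-23.2) + (-100.9) = 8.3
Financial account = -(8.3 + (-154.8) + 19.3) = 127.2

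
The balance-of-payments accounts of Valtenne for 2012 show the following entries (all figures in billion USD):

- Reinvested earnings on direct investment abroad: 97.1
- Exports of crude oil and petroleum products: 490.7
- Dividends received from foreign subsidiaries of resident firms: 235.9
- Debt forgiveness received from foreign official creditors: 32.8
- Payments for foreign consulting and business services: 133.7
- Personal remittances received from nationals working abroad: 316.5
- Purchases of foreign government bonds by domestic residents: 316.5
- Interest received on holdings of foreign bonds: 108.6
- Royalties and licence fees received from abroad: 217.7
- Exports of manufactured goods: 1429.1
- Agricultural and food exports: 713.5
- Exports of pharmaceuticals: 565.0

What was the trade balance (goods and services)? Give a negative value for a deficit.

Goods: 713.5 + 1429.1 + 490.7 + 565.0 = 3198.3
Services: 217.7 - 133.7 = 84.0
Trade balance = 3198.3 + 84.0 = 3282.3
(Excluded from the trade balance — primary income: reinvested earnings on direct investment abroad 97.1, dividends received from foreign subsidiaries of resident firms 235.9, interest received on holdings of foreign bonds 108.6; capital account: debt forgiveness received from foreign official creditors 32.8; secondary income: personal remittances received from nationals working abroad 316.5; financial account: purchases of foreign government bonds by domestic residents 316.5.)

3282.3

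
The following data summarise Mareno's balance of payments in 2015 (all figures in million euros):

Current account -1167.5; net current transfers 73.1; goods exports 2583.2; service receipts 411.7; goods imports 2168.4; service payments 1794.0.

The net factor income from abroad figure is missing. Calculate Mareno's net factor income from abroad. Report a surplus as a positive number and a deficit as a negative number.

-273.1

Current account = goods balance + services balance + net primary income + net secondary income
Sum of the known components = -894.4
Net factor income from abroad = CA - (known components) = -1167.5 - (-894.4) = -273.1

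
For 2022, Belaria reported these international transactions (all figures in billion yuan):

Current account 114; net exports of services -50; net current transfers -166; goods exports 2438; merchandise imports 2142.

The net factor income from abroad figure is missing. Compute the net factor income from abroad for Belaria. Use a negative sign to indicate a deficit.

34

Current account = goods balance + services balance + net primary income + net secondary income
Sum of the known components = 80
Net factor income from abroad = CA - (known components) = 114 - 80 = 34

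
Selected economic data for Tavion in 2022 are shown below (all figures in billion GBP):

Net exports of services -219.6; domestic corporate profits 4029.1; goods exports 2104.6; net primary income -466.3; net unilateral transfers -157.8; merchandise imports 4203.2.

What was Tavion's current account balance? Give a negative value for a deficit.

Goods balance = 2104.6 - 4203.2 = -2098.6
Services balance = -219.6
Trade balance (goods + services) = -2098.6 + (-219.6) = -2318.2
Net primary income = -466.3
Net secondary income = -157.8
Current account = -2318.2 + (-466.3) + (-157.8) = -2942.3

-2942.3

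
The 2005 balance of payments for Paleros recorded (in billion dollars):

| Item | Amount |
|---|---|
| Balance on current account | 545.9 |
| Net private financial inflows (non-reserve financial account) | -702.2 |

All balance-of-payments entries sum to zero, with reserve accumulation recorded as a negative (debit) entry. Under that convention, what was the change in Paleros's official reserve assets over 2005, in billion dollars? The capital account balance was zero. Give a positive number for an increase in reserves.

-156.3

Official reserve transactions balance = -(545.9 + (-702.2)) = 156.3
An accumulation of reserves is recorded as a debit (negative entry), so the change in the stock of reserves is the negative of that balance.
Change in official reserves = -(156.3) = -156.3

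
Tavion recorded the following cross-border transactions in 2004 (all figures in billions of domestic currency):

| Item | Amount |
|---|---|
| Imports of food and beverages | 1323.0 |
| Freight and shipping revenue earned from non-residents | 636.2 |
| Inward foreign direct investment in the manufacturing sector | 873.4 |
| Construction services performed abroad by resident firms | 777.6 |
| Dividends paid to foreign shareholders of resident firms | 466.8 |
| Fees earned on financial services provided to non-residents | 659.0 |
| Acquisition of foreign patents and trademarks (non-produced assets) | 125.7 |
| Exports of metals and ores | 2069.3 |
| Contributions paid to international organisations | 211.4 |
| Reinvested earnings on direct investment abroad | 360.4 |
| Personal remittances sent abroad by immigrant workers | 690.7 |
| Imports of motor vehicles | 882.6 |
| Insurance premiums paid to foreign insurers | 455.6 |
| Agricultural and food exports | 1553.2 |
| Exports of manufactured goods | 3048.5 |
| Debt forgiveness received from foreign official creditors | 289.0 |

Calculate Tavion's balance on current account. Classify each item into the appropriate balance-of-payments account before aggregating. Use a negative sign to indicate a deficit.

Goods: 1553.2 - 1323.0 + 3048.5 + 2069.3 - 882.6 = 4465.4
Services: 777.6 - 455.6 + 659.0 + 636.2 = 1617.2
Primary income: 360.4 - 466.8 = -106.4
Secondary income: -690.7 - 211.4 = -902.1
Current account = 4465.4 + 1617.2 + (-106.4) + (-902.1) = 5074.1
(Excluded from the current account — financial account: inward foreign direct investment in the manufacturing sector 873.4; capital account: acquisition of foreign patents and trademarks (non-produced assets) 125.7, debt forgiveness received from foreign official creditors 289.0.)

5074.1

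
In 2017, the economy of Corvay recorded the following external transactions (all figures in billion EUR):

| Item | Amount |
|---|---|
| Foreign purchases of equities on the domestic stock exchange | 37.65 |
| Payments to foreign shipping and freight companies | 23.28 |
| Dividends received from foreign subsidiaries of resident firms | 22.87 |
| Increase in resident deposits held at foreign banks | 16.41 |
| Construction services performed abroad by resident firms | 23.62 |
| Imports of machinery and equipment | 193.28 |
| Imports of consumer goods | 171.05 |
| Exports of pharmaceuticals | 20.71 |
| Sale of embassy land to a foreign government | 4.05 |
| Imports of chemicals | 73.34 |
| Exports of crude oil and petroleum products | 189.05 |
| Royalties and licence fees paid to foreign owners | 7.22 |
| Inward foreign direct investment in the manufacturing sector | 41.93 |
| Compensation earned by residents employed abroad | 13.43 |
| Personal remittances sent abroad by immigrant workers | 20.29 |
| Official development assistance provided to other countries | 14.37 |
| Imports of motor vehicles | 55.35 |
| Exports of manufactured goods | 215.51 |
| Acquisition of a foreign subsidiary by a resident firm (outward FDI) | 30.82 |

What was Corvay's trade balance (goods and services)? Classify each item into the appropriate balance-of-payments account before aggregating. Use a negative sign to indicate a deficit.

Goods: -73.34 + 189.05 - 55.35 - 193.28 + 20.71 - 171.05 + 215.51 = -67.75
Services: 23.62 - 23.28 - 7.22 = -6.88
Trade balance = -67.75 + (-6.88) = -74.63
(Excluded from the trade balance — financial account: foreign purchases of equities on the domestic stock exchange 37.65, increase in resident deposits held at foreign banks 16.41, inward foreign direct investment in the manufacturing sector 41.93, acquisition of a foreign subsidiary by a resident firm (outward FDI) 30.82; primary income: dividends received from foreign subsidiaries of resident firms 22.87, compensation earned by residents employed abroad 13.43; capital account: sale of embassy land to a foreign government 4.05; secondary income: personal remittances sent abroad by immigrant workers 20.29, official development assistance provided to other countries 14.37.)

-74.63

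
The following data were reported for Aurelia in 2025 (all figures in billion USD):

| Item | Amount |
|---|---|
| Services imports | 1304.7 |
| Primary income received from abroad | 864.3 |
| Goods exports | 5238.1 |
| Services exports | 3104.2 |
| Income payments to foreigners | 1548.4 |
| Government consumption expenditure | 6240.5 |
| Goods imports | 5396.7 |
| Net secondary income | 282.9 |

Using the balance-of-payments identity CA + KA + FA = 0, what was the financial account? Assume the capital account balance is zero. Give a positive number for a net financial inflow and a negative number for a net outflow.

Goods balance = 5238.1 - 5396.7 = -158.6
Services balance = 3104.2 - 1304.7 = 1799.5
Trade balance (goods + services) = -158.6 + 1799.5 = 1640.9
Net primary income = 864.3 - 1548.4 = -684.1
Net secondary income = 282.9
Current account = 1640.9 + (-684.1) + 282.9 = 1239.7
Financial account = -(1239.7) = -1239.7

-1239.7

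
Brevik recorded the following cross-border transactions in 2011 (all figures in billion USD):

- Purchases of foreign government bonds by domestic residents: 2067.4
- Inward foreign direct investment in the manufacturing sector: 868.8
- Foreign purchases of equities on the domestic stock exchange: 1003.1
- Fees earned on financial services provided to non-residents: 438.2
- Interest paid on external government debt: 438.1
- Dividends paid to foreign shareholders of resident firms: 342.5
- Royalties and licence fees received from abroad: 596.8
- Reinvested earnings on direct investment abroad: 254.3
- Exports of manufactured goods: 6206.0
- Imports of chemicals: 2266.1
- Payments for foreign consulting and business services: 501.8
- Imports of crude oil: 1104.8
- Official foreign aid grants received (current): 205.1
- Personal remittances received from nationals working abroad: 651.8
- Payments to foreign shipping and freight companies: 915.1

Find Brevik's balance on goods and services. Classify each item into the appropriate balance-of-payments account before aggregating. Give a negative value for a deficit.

2453.2

Goods: -2266.1 - 1104.8 + 6206.0 = 2835.1
Services: -501.8 - 915.1 + 438.2 + 596.8 = -381.9
Trade balance = 2835.1 + (-381.9) = 2453.2
(Excluded from the trade balance — financial account: purchases of foreign government bonds by domestic residents 2067.4, inward foreign direct investment in the manufacturing sector 868.8, foreign purchases of equities on the domestic stock exchange 1003.1; primary income: interest paid on external government debt 438.1, dividends paid to foreign shareholders of resident firms 342.5, reinvested earnings on direct investment abroad 254.3; secondary income: official foreign aid grants received (current) 205.1, personal remittances received from nationals working abroad 651.8.)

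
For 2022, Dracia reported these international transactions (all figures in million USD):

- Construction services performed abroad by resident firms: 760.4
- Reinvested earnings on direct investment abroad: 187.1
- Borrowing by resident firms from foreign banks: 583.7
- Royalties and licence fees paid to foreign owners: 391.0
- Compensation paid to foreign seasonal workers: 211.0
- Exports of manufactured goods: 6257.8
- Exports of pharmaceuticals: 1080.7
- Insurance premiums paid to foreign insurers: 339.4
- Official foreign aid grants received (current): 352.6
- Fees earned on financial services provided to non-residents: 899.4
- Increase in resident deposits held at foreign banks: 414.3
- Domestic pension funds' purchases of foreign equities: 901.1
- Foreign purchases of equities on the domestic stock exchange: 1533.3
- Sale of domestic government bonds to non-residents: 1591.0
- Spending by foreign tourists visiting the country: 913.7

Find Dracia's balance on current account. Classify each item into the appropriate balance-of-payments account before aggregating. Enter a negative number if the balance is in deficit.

Goods: 1080.7 + 6257.8 = 7338.5
Services: -339.4 - 391.0 + 899.4 + 913.7 + 760.4 = 1843.1
Primary income: -211.0 + 187.1 = -23.9
Secondary income: 352.6
Current account = 7338.5 + 1843.1 + (-23.9) + 352.6 = 9510.3
(Excluded from the current account — financial account: borrowing by resident firms from foreign banks 583.7, increase in resident deposits held at foreign banks 414.3, domestic pension funds' purchases of foreign equities 901.1, foreign purchases of equities on the domestic stock exchange 1533.3, sale of domestic government bonds to non-residents 1591.0.)

9510.3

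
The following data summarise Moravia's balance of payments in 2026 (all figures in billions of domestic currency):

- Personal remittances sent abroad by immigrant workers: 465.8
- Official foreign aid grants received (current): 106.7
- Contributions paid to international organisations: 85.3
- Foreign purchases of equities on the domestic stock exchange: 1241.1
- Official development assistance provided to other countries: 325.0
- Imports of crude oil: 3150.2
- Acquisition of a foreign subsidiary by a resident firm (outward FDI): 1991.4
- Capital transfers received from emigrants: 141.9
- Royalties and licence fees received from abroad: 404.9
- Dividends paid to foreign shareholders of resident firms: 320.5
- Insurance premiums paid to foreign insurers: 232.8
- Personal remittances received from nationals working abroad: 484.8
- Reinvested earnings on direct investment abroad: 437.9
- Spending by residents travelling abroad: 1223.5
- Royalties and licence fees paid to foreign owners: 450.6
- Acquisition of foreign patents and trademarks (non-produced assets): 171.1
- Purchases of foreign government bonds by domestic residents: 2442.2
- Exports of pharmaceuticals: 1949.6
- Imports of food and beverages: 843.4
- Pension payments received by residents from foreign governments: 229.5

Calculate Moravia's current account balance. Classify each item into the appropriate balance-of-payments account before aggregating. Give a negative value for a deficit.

Goods: -843.4 + 1949.6 - 3150.2 = -2044.0
Services: -232.8 - 450.6 + 404.9 - 1223.5 = -1502.0
Primary income: 437.9 - 320.5 = 117.4
Secondary income: 484.8 - 325.0 + 106.7 - 465.8 + 229.5 - 85.3 = -55.1
Current account = (-2044.0) + (-1502.0) + 117.4 + (-55.1) = -3483.7
(Excluded from the current account — financial account: foreign purchases of equities on the domestic stock exchange 1241.1, acquisition of a foreign subsidiary by a resident firm (outward FDI) 1991.4, purchases of foreign government bonds by domestic residents 2442.2; capital account: capital transfers received from emigrants 141.9, acquisition of foreign patents and trademarks (non-produced assets) 171.1.)

-3483.7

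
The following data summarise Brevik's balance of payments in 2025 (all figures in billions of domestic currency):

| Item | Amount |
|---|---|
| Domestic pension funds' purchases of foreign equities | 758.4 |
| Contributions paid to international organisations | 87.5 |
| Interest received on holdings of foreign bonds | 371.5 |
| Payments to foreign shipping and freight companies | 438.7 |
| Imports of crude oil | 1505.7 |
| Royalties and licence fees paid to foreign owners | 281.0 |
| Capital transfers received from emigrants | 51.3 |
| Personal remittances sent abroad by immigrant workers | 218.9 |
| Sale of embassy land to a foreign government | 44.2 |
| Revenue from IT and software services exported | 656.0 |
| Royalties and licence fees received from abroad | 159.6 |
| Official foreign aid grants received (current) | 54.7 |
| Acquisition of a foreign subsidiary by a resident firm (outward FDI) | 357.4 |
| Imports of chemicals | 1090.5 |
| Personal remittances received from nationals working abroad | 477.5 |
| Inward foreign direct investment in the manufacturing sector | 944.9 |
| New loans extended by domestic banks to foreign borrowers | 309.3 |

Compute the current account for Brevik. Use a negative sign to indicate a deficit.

Goods: -1505.7 - 1090.5 = -2596.2
Services: 656.0 - 438.7 + 159.6 - 281.0 = 95.9
Primary income: 371.5
Secondary income: 477.5 + 54.7 - 87.5 - 218.9 = 225.8
Current account = (-2596.2) + 95.9 + 371.5 + 225.8 = -1903.0
(Excluded from the current account — financial account: domestic pension funds' purchases of foreign equities 758.4, acquisition of a foreign subsidiary by a resident firm (outward FDI) 357.4, inward foreign direct investment in the manufacturing sector 944.9, new loans extended by domestic banks to foreign borrowers 309.3; capital account: capital transfers received from emigrants 51.3, sale of embassy land to a foreign government 44.2.)

-1903.0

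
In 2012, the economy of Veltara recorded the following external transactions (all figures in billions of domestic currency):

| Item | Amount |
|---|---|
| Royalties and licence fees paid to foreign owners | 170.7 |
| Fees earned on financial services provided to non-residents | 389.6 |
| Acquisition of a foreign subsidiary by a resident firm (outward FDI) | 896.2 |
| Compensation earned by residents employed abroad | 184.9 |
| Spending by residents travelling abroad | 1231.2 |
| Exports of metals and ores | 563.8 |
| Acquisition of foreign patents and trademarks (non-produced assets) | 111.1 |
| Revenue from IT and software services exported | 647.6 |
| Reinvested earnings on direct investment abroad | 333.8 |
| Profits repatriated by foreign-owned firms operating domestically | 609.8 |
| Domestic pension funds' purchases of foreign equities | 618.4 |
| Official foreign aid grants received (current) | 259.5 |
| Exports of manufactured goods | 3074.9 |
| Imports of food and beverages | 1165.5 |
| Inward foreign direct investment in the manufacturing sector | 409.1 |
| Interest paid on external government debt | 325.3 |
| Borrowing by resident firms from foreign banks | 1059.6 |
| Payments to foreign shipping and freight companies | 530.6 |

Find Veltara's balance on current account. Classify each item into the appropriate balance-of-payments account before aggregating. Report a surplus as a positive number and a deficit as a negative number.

1421.0

Goods: -1165.5 + 563.8 + 3074.9 = 2473.2
Services: -1231.2 + 647.6 + 389.6 - 530.6 - 170.7 = -895.3
Primary income: -325.3 + 184.9 + 333.8 - 609.8 = -416.4
Secondary income: 259.5
Current account = 2473.2 + (-895.3) + (-416.4) + 259.5 = 1421.0
(Excluded from the current account — financial account: acquisition of a foreign subsidiary by a resident firm (outward FDI) 896.2, domestic pension funds' purchases of foreign equities 618.4, inward foreign direct investment in the manufacturing sector 409.1, borrowing by resident firms from foreign banks 1059.6; capital account: acquisition of foreign patents and trademarks (non-produced assets) 111.1.)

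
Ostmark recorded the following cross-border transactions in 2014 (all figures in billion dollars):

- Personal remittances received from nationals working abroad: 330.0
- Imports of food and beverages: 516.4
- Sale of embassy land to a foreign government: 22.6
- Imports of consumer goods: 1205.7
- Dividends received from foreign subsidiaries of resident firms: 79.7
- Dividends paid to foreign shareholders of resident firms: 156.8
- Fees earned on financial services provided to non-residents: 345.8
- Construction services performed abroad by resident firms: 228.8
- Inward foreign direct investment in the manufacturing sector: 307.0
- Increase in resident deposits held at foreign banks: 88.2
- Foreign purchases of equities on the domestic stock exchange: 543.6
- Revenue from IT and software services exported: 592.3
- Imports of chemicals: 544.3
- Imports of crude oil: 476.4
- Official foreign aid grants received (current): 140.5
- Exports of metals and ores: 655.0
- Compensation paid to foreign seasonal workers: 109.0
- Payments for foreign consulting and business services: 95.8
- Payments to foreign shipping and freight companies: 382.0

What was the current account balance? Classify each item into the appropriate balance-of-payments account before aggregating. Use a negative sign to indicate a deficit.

-1114.3

Goods: -476.4 - 544.3 - 516.4 + 655.0 - 1205.7 = -2087.8
Services: 228.8 - 382.0 + 592.3 + 345.8 - 95.8 = 689.1
Primary income: 79.7 - 156.8 - 109.0 = -186.1
Secondary income: 140.5 + 330.0 = 470.5
Current account = (-2087.8) + 689.1 + (-186.1) + 470.5 = -1114.3
(Excluded from the current account — capital account: sale of embassy land to a foreign government 22.6; financial account: inward foreign direct investment in the manufacturing sector 307.0, increase in resident deposits held at foreign banks 88.2, foreign purchases of equities on the domestic stock exchange 543.6.)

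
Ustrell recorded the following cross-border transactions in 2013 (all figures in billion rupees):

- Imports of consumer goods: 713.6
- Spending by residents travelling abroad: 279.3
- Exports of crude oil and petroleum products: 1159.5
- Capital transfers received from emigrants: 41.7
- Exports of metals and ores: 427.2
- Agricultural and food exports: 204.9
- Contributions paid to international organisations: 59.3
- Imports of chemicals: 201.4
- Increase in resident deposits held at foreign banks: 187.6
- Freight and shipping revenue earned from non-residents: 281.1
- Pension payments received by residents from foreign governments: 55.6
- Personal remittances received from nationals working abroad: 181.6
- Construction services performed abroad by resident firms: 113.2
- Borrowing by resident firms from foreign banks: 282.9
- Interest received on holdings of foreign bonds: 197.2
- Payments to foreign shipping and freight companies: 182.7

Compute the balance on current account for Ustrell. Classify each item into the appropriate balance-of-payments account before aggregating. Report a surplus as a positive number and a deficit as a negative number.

Goods: -713.6 + 427.2 - 201.4 + 1159.5 + 204.9 = 876.6
Services: 113.2 - 182.7 + 281.1 - 279.3 = -67.7
Primary income: 197.2
Secondary income: 55.6 - 59.3 + 181.6 = 177.9
Current account = 876.6 + (-67.7) + 197.2 + 177.9 = 1184.0
(Excluded from the current account — capital account: capital transfers received from emigrants 41.7; financial account: increase in resident deposits held at foreign banks 187.6, borrowing by resident firms from foreign banks 282.9.)

1184.0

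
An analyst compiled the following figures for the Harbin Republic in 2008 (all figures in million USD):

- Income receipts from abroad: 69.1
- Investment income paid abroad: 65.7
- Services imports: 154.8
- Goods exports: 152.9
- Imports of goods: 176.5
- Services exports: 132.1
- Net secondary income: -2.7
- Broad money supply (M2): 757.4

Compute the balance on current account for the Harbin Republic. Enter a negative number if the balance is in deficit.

Goods balance = 152.9 - 176.5 = -23.6
Services balance = 132.1 - 154.8 = -22.7
Trade balance (goods + services) = -23.6 + (-22.7) = -46.3
Net primary income = 69.1 - 65.7 = 3.4
Net secondary income = -2.7
Current account = -46.3 + 3.4 + (-2.7) = -45.6

-45.6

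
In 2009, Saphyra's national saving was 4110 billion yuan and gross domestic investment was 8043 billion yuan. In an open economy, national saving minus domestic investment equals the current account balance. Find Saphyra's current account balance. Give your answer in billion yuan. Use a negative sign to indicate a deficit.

CA = S - I = 4110 - 8043 = -3933

-3933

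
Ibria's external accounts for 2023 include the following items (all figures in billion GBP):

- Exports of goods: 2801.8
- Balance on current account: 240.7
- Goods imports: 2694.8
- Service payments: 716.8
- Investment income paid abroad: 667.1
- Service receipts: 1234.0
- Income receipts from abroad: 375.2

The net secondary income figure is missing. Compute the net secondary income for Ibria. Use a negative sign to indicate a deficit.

-91.6

Current account = goods balance + services balance + net primary income + net secondary income
Sum of the known components = 332.3
Net secondary income = CA - (known components) = 240.7 - 332.3 = -91.6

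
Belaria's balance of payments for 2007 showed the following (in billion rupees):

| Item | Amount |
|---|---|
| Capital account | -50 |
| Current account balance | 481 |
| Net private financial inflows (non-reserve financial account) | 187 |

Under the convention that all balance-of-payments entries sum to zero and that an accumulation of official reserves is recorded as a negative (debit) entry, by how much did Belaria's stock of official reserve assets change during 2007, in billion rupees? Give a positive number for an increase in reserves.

618

Official reserve transactions balance = -(481 + (-50) + 187) = -618
An accumulation of reserves is recorded as a debit (negative entry), so the change in the stock of reserves is the negative of that balance.
Change in official reserves = -(-618) = 618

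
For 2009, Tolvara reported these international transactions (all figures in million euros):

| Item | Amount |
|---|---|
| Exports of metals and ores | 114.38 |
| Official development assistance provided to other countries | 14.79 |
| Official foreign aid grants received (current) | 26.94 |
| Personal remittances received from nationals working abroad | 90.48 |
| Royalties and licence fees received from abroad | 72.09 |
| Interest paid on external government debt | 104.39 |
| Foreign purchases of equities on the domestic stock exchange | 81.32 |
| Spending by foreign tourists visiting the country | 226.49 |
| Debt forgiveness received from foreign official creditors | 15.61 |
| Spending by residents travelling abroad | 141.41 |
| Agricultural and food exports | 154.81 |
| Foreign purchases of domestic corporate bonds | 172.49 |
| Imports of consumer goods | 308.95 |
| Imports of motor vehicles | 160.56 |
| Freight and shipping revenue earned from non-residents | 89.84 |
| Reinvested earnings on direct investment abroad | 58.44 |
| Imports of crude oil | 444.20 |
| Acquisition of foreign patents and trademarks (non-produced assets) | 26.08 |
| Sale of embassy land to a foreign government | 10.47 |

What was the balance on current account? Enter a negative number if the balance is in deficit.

Goods: -308.95 - 444.20 + 114.38 + 154.81 - 160.56 = -644.52
Services: -141.41 + 89.84 + 226.49 + 72.09 = 247.01
Primary income: -104.39 + 58.44 = -45.95
Secondary income: 26.94 - 14.79 + 90.48 = 102.63
Current account = (-644.52) + 247.01 + (-45.95) + 102.63 = -340.83
(Excluded from the current account — financial account: foreign purchases of equities on the domestic stock exchange 81.32, foreign purchases of domestic corporate bonds 172.49; capital account: debt forgiveness received from foreign official creditors 15.61, acquisition of foreign patents and trademarks (non-produced assets) 26.08, sale of embassy land to a foreign government 10.47.)

-340.83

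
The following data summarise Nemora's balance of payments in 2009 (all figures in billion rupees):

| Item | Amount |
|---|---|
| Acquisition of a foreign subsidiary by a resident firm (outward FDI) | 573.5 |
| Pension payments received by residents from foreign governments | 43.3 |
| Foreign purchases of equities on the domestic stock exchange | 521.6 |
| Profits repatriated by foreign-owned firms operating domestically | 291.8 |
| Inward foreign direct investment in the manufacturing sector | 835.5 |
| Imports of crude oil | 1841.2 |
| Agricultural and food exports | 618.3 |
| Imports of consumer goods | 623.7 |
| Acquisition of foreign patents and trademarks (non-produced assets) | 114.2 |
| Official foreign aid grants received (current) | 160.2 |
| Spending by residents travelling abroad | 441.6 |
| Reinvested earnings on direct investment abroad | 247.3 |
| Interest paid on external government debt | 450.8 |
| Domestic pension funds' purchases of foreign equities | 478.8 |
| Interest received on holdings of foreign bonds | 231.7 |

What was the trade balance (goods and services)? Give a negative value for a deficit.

Goods: 618.3 - 623.7 - 1841.2 = -1846.6
Services: -441.6
Trade balance = -1846.6 + (-441.6) = -2288.2
(Excluded from the trade balance — financial account: acquisition of a foreign subsidiary by a resident firm (outward FDI) 573.5, foreign purchases of equities on the domestic stock exchange 521.6, inward foreign direct investment in the manufacturing sector 835.5, domestic pension funds' purchases of foreign equities 478.8; secondary income: pension payments received by residents from foreign governments 43.3, official foreign aid grants received (current) 160.2; primary income: profits repatriated by foreign-owned firms operating domestically 291.8, reinvested earnings on direct investment abroad 247.3, interest paid on external government debt 450.8, interest received on holdings of foreign bonds 231.7; capital account: acquisition of foreign patents and trademarks (non-produced assets) 114.2.)

-2288.2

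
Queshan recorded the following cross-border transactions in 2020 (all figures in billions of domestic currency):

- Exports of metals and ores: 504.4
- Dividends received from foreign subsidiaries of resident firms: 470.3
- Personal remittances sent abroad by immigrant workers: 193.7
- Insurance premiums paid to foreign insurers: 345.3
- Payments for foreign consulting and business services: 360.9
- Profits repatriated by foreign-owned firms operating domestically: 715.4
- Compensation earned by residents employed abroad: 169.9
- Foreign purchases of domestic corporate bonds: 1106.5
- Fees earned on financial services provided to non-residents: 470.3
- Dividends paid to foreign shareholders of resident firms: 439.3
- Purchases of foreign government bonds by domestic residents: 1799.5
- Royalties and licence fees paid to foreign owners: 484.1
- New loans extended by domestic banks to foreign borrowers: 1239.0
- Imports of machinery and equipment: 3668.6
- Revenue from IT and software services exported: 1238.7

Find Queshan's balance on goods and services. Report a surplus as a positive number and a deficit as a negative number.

-2645.5

Goods: -3668.6 + 504.4 = -3164.2
Services: 470.3 + 1238.7 - 360.9 - 345.3 - 484.1 = 518.7
Trade balance = -3164.2 + 518.7 = -2645.5
(Excluded from the trade balance — primary income: dividends received from foreign subsidiaries of resident firms 470.3, profits repatriated by foreign-owned firms operating domestically 715.4, compensation earned by residents employed abroad 169.9, dividends paid to foreign shareholders of resident firms 439.3; secondary income: personal remittances sent abroad by immigrant workers 193.7; financial account: foreign purchases of domestic corporate bonds 1106.5, purchases of foreign government bonds by domestic residents 1799.5, new loans extended by domestic banks to foreign borrowers 1239.0.)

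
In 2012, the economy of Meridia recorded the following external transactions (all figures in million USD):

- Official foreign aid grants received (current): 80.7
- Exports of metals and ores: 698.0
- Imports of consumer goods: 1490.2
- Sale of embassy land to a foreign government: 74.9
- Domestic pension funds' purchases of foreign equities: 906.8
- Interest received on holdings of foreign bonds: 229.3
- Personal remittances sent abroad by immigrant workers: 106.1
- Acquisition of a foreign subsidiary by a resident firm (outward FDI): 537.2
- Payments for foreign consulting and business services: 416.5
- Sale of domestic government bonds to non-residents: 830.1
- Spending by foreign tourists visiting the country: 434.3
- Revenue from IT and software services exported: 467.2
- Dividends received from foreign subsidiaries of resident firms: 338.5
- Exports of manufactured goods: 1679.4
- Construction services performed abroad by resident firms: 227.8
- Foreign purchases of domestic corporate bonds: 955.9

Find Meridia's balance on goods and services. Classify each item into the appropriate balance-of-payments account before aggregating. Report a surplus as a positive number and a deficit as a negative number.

1600.0

Goods: -1490.2 + 698.0 + 1679.4 = 887.2
Services: 434.3 + 467.2 - 416.5 + 227.8 = 712.8
Trade balance = 887.2 + 712.8 = 1600.0
(Excluded from the trade balance — secondary income: official foreign aid grants received (current) 80.7, personal remittances sent abroad by immigrant workers 106.1; capital account: sale of embassy land to a foreign government 74.9; financial account: domestic pension funds' purchases of foreign equities 906.8, acquisition of a foreign subsidiary by a resident firm (outward FDI) 537.2, sale of domestic government bonds to non-residents 830.1, foreign purchases of domestic corporate bonds 955.9; primary income: interest received on holdings of foreign bonds 229.3, dividends received from foreign subsidiaries of resident firms 338.5.)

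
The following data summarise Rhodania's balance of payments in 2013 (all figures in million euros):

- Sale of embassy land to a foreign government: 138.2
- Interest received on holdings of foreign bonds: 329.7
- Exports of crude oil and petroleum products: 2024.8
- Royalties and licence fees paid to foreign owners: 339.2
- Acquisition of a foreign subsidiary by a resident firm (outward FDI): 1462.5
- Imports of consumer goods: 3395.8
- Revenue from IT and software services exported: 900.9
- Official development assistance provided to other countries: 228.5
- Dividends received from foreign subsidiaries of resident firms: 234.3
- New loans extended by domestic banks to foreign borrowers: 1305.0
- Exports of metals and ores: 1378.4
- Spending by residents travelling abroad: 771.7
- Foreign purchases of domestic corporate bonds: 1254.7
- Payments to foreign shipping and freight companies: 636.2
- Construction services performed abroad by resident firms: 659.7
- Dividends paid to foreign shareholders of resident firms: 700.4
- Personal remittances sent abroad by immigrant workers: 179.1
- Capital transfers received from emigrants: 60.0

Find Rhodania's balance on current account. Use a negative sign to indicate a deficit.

Goods: -3395.8 + 1378.4 + 2024.8 = 7.4
Services: 900.9 + 659.7 - 636.2 - 771.7 - 339.2 = -186.5
Primary income: 329.7 + 234.3 - 700.4 = -136.4
Secondary income: -228.5 - 179.1 = -407.6
Current account = 7.4 + (-186.5) + (-136.4) + (-407.6) = -723.1
(Excluded from the current account — capital account: sale of embassy land to a foreign government 138.2, capital transfers received from emigrants 60.0; financial account: acquisition of a foreign subsidiary by a resident firm (outward FDI) 1462.5, new loans extended by domestic banks to foreign borrowers 1305.0, foreign purchases of domestic corporate bonds 1254.7.)

-723.1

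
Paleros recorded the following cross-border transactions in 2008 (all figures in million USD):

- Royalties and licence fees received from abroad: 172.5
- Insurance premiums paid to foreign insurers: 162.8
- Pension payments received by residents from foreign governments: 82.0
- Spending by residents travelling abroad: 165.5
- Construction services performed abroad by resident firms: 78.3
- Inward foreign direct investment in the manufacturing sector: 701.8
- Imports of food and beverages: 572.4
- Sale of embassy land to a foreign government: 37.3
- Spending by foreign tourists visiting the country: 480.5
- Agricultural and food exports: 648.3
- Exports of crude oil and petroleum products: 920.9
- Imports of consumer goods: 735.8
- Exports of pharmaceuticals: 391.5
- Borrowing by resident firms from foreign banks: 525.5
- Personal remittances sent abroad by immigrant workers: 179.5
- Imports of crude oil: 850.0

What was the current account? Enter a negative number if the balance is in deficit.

108.0

Goods: 648.3 - 850.0 - 572.4 - 735.8 + 391.5 + 920.9 = -197.5
Services: 172.5 + 78.3 + 480.5 - 165.5 - 162.8 = 403.0
Secondary income: 82.0 - 179.5 = -97.5
Current account = (-197.5) + 403.0 + (-97.5) = 108.0
(Excluded from the current account — financial account: inward foreign direct investment in the manufacturing sector 701.8, borrowing by resident firms from foreign banks 525.5; capital account: sale of embassy land to a foreign government 37.3.)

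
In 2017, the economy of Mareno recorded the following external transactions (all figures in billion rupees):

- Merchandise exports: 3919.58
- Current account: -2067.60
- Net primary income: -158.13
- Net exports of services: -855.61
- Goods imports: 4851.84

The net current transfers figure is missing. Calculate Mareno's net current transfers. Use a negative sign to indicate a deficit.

-121.60

Current account = goods balance + services balance + net primary income + net secondary income
Sum of the known components = -1946.00
Net current transfers = CA - (known components) = -2067.60 - (-1946.00) = -121.60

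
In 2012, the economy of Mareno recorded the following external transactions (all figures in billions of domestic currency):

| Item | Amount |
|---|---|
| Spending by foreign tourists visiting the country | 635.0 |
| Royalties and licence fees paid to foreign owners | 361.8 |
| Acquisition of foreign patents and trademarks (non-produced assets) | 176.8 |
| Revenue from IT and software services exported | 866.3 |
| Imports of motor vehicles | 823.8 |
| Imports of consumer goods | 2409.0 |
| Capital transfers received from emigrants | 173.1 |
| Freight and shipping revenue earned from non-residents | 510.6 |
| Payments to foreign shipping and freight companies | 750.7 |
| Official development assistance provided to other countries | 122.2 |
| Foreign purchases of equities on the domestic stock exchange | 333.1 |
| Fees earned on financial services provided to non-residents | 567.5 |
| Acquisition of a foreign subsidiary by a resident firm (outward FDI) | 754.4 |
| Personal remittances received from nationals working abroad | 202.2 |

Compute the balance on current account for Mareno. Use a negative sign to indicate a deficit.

-1685.9

Goods: -823.8 - 2409.0 = -3232.8
Services: -750.7 + 510.6 - 361.8 + 866.3 + 635.0 + 567.5 = 1466.9
Secondary income: 202.2 - 122.2 = 80.0
Current account = (-3232.8) + 1466.9 + 80.0 = -1685.9
(Excluded from the current account — capital account: acquisition of foreign patents and trademarks (non-produced assets) 176.8, capital transfers received from emigrants 173.1; financial account: foreign purchases of equities on the domestic stock exchange 333.1, acquisition of a foreign subsidiary by a resident firm (outward FDI) 754.4.)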